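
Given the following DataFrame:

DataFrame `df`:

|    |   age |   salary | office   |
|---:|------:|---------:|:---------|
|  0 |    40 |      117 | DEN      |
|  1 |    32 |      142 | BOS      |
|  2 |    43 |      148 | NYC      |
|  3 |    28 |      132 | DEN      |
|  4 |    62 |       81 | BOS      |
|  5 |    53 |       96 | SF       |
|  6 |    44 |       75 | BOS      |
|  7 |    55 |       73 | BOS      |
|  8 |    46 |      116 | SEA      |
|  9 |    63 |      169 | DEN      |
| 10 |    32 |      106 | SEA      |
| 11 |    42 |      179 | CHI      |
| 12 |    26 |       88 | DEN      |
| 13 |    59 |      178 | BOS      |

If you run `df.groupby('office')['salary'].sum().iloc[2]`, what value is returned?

506

group by office, sum of salary:
office
BOS    549
CHI    179
DEN    506
NYC    148
SEA    222
SF      96
Name: salary, dtype: int64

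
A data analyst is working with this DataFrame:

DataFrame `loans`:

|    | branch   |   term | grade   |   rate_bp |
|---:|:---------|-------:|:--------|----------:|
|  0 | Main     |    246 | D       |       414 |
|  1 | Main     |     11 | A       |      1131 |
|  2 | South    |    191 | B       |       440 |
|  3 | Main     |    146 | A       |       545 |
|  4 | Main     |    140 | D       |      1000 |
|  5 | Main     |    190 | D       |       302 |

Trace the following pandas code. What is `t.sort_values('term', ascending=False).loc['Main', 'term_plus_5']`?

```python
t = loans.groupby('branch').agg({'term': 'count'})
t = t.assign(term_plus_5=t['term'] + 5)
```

10

group by branch, count of term:
        term
branch      
Main       5
South      1
add column term_plus_5 = t['term'] + 5:
        term  term_plus_5
branch                   
Main       5           10
South      1            6
sort by term descending:
        term  term_plus_5
branch                   
Main       5           10
South      1            6
Finally, value at row 'Main', column 'term_plus_5' = 10.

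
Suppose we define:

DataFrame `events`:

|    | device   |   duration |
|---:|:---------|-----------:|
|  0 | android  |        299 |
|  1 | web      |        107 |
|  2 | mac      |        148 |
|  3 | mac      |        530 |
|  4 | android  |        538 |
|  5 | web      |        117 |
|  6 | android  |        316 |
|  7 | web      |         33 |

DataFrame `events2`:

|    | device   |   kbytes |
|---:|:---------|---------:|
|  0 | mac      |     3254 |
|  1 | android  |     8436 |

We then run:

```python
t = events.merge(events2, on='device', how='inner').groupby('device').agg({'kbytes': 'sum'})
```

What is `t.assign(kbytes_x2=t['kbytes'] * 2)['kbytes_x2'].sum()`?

63632

merge on 'device' (how='inner') → 5 rows:
    device  duration  kbytes
0  android       299    8436
1      mac       148    3254
2      mac       530    3254
3  android       538    8436
4  android       316    8436
group by device, sum of kbytes:
         kbytes
device         
android   25308
mac        6508
add column kbytes_x2 = t['kbytes'] * 2:
         kbytes  kbytes_x2
device                    
android   25308      50616
mac        6508      13016
Reading off the sum of column 'kbytes_x2', we get 63632.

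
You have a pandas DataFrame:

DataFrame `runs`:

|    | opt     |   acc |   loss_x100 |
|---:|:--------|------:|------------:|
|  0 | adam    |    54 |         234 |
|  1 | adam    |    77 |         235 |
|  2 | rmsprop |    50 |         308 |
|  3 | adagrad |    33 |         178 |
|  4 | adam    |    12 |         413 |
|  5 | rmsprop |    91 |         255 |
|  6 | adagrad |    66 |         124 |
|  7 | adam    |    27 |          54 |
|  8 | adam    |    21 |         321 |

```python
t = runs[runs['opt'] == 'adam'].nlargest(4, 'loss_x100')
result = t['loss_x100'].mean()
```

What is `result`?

300.75

filter rows where opt == 'adam':
    opt  acc  loss_x100
0  adam   54        234
1  adam   77        235
4  adam   12        413
7  adam   27         54
8  adam   21        321
take 4 rows with largest loss_x100:
    opt  acc  loss_x100
4  adam   12        413
8  adam   21        321
1  adam   77        235
0  adam   54        234
mean of column 'loss_x100' → 300.75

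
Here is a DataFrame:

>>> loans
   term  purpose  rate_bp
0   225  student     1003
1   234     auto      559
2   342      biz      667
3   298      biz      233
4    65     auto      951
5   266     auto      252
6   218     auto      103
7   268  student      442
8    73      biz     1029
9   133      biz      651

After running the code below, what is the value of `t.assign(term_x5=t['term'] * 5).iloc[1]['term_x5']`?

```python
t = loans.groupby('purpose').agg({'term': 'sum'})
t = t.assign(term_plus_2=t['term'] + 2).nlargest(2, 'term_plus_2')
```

3915

group by purpose, sum of term:
         term
purpose      
auto      783
biz       846
student   493
add column term_plus_2 = t['term'] + 2:
         term  term_plus_2
purpose                   
auto      783          785
biz       846          848
student   493          495
take 2 rows with largest term_plus_2:
         term  term_plus_2
purpose                   
biz       846          848
auto      783          785
add column term_x5 = t['term'] * 5:
         term  term_plus_2  term_x5
purpose                            
biz       846          848     4230
auto      783          785     3915
Then the value at position 1, column 'term_x5': 3915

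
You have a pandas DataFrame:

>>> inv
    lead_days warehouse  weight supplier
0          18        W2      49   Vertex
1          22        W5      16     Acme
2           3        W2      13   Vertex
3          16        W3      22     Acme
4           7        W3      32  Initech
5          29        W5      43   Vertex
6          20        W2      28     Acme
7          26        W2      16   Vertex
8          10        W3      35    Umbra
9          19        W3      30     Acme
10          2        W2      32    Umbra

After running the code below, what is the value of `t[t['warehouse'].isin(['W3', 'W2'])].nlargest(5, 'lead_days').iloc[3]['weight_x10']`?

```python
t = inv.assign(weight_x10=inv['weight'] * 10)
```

490

add column weight_x10 = inv['weight'] * 10:
    lead_days warehouse  weight supplier  weight_x10
0          18        W2      49   Vertex         490
1          22        W5      16     Acme         160
2           3        W2      13   Vertex         130
3          16        W3      22     Acme         220
4           7        W3      32  Initech         320
5          29        W5      43   Vertex         430
6          20        W2      28     Acme         280
7          26        W2      16   Vertex         160
8          10        W3      35    Umbra         350
9          19        W3      30     Acme         300
10          2        W2      32    Umbra         320
filter rows where warehouse in ['W3', 'W2']:
    lead_days warehouse  weight supplier  weight_x10
0          18        W2      49   Vertex         490
2           3        W2      13   Vertex         130
3          16        W3      22     Acme         220
4           7        W3      32  Initech         320
6          20        W2      28     Acme         280
7          26        W2      16   Vertex         160
8          10        W3      35    Umbra         350
9          19        W3      30     Acme         300
10          2        W2      32    Umbra         320
take 5 rows with largest lead_days:
   lead_days warehouse  weight supplier  weight_x10
7         26        W2      16   Vertex         160
6         20        W2      28     Acme         280
9         19        W3      30     Acme         300
0         18        W2      49   Vertex         490
3         16        W3      22     Acme         220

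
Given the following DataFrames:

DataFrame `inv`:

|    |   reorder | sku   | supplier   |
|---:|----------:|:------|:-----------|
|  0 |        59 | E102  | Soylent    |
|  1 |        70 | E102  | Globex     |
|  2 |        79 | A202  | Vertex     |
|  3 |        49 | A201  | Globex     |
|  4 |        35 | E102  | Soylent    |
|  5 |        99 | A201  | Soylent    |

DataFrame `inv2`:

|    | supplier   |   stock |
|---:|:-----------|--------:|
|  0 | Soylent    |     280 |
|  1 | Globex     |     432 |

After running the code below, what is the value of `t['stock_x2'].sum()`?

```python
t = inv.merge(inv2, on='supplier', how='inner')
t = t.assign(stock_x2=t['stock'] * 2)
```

merge on 'supplier' (how='inner') → 5 rows:
   reorder   sku supplier  stock
0       59  E102  Soylent    280
1       70  E102   Globex    432
2       49  A201   Globex    432
3       35  E102  Soylent    280
4       99  A201  Soylent    280
add column stock_x2 = t['stock'] * 2:
   reorder   sku supplier  stock  stock_x2
0       59  E102  Soylent    280       560
1       70  E102   Globex    432       864
2       49  A201   Globex    432       864
3       35  E102  Soylent    280       560
4       99  A201  Soylent    280       560

3408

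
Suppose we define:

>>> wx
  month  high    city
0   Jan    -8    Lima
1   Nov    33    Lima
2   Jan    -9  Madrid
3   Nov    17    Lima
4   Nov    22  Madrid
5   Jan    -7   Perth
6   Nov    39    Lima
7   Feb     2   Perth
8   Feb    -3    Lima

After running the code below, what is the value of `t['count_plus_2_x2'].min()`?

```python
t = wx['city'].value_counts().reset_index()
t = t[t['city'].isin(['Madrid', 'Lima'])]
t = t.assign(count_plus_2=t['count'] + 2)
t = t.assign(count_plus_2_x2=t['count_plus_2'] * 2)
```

8

value_counts of city:
city
Lima      5
Madrid    2
Perth     2
Name: count, dtype: int64
reset_index():
     city  count
0    Lima      5
1  Madrid      2
2   Perth      2
filter rows where city in ['Madrid', 'Lima']:
     city  count
0    Lima      5
1  Madrid      2
add column count_plus_2 = t['count'] + 2:
     city  count  count_plus_2
0    Lima      5             7
1  Madrid      2             4
add column count_plus_2_x2 = t['count_plus_2'] * 2:
     city  count  count_plus_2  count_plus_2_x2
0    Lima      5             7               14
1  Madrid      2             4                8
The min of column 'count_plus_2_x2' is 8.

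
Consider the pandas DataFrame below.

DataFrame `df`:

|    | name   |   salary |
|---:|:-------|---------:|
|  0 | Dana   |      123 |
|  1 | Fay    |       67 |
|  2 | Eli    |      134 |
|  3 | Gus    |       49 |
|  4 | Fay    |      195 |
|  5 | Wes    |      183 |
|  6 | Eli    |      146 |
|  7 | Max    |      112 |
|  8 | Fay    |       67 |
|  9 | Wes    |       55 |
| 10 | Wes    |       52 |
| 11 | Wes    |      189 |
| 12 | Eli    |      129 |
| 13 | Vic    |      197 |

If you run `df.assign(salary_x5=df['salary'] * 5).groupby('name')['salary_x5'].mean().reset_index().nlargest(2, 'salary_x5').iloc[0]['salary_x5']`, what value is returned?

add column salary_x5 = df['salary'] * 5:
    name  salary  salary_x5
0   Dana     123        615
1    Fay      67        335
2    Eli     134        670
3    Gus      49        245
4    Fay     195        975
5    Wes     183        915
6    Eli     146        730
7    Max     112        560
8    Fay      67        335
9    Wes      55        275
10   Wes      52        260
11   Wes     189        945
12   Eli     129        645
13   Vic     197        985
group by name, mean of salary_x5:
name
Dana    615.000000
Eli     681.666667
Fay     548.333333
Gus     245.000000
Max     560.000000
Vic     985.000000
Wes     598.750000
Name: salary_x5, dtype: float64
reset_index():
   name   salary_x5
0  Dana  615.000000
1   Eli  681.666667
2   Fay  548.333333
3   Gus  245.000000
4   Max  560.000000
5   Vic  985.000000
6   Wes  598.750000
take 2 rows with largest salary_x5:
  name   salary_x5
5  Vic  985.000000
1  Eli  681.666667

985.0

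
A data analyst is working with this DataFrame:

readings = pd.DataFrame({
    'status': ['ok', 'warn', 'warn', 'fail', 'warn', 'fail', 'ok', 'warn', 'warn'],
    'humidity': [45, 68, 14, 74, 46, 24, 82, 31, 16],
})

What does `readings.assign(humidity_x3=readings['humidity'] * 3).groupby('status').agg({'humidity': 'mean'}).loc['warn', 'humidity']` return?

35.0

add column humidity_x3 = readings['humidity'] * 3:
  status  humidity  humidity_x3
0     ok        45          135
1   warn        68          204
2   warn        14           42
3   fail        74          222
4   warn        46          138
5   fail        24           72
6     ok        82          246
7   warn        31           93
8   warn        16           48
group by status, mean of humidity:
        humidity
status          
fail        49.0
ok          63.5
warn        35.0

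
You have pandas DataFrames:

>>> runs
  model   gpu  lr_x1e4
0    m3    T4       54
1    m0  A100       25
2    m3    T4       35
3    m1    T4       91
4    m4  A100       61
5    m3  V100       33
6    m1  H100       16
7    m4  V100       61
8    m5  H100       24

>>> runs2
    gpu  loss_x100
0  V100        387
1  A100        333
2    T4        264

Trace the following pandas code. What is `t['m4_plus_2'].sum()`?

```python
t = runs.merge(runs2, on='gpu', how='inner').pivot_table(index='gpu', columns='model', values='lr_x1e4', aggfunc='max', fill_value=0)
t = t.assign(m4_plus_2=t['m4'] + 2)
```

merge on 'gpu' (how='inner') → 7 rows:
  model   gpu  lr_x1e4  loss_x100
0    m3    T4       54        264
1    m0  A100       25        333
2    m3    T4       35        264
3    m1    T4       91        264
4    m4  A100       61        333
5    m3  V100       33        387
6    m4  V100       61        387
pivot: rows=gpu, cols=model, max(lr_x1e4):
model  m0  m1  m3  m4
gpu                  
A100   25   0   0  61
T4      0  91  54   0
V100    0   0  33  61
add column m4_plus_2 = t['m4'] + 2:
model  m0  m1  m3  m4  m4_plus_2
gpu                             
A100   25   0   0  61         63
T4      0  91  54   0          2
V100    0   0  33  61         63
Hence 128.

128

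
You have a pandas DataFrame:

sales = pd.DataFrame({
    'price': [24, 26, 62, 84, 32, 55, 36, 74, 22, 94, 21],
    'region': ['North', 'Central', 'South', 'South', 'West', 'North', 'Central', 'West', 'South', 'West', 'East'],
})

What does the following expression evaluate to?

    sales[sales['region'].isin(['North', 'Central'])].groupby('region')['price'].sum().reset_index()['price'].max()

79

filter rows where region in ['North', 'Central']:
   price   region
0     24    North
1     26  Central
5     55    North
6     36  Central
group by region, sum of price:
region
Central    62
North      79
Name: price, dtype: int64
reset_index():
    region  price
0  Central     62
1    North     79
max of column 'price' → 79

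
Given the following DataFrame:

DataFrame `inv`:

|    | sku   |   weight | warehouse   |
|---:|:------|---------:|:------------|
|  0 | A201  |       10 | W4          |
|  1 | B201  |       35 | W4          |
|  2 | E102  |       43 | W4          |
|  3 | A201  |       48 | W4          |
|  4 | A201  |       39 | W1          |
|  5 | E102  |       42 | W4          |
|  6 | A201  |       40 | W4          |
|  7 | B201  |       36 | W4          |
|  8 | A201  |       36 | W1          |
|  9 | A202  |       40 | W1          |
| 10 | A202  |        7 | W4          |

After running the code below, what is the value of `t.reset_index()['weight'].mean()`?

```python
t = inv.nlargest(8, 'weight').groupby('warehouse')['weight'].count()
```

4.0

take 8 rows with largest weight:
    sku  weight warehouse
3  A201      48        W4
2  E102      43        W4
5  E102      42        W4
6  A201      40        W4
9  A202      40        W1
4  A201      39        W1
7  B201      36        W4
8  A201      36        W1
group by warehouse, count of weight:
warehouse
W1    3
W4    5
Name: weight, dtype: int64
reset_index():
  warehouse  weight
0        W1       3
1        W4       5
So mean() = 4.0.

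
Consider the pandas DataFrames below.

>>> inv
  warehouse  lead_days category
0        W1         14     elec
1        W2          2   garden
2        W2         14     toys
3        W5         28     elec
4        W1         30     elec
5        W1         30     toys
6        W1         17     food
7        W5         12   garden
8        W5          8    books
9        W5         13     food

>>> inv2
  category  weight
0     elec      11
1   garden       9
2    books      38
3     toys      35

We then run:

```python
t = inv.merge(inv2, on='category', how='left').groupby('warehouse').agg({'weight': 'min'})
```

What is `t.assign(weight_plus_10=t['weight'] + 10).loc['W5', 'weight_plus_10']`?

merge on 'category' (how='left') → 10 rows:
  warehouse  lead_days category  weight
0        W1         14     elec    11.0
1        W2          2   garden     9.0
2        W2         14     toys    35.0
3        W5         28     elec    11.0
4        W1         30     elec    11.0
5        W1         30     toys    35.0
6        W1         17     food     NaN
7        W5         12   garden     9.0
8        W5          8    books    38.0
9        W5         13     food     NaN
group by warehouse, min of weight:
           weight
warehouse        
W1           11.0
W2            9.0
W5            9.0
add column weight_plus_10 = t['weight'] + 10:
           weight  weight_plus_10
warehouse                        
W1           11.0            21.0
W2            9.0            19.0
W5            9.0            19.0
The value at row 'W5', column 'weight_plus_10' is 19.0.

19.0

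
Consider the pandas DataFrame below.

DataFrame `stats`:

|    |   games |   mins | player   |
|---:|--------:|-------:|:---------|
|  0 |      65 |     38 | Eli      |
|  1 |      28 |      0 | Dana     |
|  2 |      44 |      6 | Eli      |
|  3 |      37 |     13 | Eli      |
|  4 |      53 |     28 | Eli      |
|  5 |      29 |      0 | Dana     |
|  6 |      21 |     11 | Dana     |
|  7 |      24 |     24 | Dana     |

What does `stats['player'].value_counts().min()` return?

4

value_counts of player:
player
Eli     4
Dana    4
Name: count, dtype: int64
Finally, min of the resulting series = 4.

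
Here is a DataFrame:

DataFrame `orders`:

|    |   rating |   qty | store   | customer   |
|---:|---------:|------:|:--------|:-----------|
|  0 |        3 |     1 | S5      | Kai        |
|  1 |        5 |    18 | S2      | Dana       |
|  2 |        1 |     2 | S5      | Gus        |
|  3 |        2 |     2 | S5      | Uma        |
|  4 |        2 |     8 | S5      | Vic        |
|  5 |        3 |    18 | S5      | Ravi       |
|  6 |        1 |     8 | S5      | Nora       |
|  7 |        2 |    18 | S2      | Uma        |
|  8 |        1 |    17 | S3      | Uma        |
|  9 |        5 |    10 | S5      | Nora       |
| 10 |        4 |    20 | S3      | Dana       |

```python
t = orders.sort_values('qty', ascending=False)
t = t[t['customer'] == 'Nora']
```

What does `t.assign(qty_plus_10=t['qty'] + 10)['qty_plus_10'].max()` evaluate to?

sort by qty descending:
    rating  qty store customer
10       4   20    S3     Dana
1        5   18    S2     Dana
5        3   18    S5     Ravi
7        2   18    S2      Uma
8        1   17    S3      Uma
9        5   10    S5     Nora
4        2    8    S5      Vic
6        1    8    S5     Nora
2        1    2    S5      Gus
3        2    2    S5      Uma
0        3    1    S5      Kai
filter rows where customer == 'Nora':
   rating  qty store customer
9       5   10    S5     Nora
6       1    8    S5     Nora
add column qty_plus_10 = t['qty'] + 10:
   rating  qty store customer  qty_plus_10
9       5   10    S5     Nora           20
6       1    8    S5     Nora           18
Reading off the max of column 'qty_plus_10', we get 20.

20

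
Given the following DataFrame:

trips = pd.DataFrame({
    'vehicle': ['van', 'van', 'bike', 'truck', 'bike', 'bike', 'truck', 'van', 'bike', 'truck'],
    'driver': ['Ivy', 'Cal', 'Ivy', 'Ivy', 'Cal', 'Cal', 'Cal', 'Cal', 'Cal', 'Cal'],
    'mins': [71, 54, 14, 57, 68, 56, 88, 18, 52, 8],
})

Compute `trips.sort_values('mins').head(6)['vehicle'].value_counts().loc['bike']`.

3

sort by mins:
  vehicle driver  mins
9   truck    Cal     8
2    bike    Ivy    14
7     van    Cal    18
8    bike    Cal    52
1     van    Cal    54
5    bike    Cal    56
3   truck    Ivy    57
4    bike    Cal    68
0     van    Ivy    71
6   truck    Cal    88
take first 6 rows:
  vehicle driver  mins
9   truck    Cal     8
2    bike    Ivy    14
7     van    Cal    18
8    bike    Cal    52
1     van    Cal    54
5    bike    Cal    56
value_counts of vehicle:
vehicle
bike     3
van      2
truck    1
Name: count, dtype: int64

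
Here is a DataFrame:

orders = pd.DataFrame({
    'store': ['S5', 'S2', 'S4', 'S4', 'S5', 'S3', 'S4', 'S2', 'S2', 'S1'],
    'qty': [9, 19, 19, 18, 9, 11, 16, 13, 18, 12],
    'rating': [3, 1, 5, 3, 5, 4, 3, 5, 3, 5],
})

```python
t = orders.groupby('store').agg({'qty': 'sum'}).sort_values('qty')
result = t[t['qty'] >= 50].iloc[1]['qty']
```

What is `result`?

53

group by store, sum of qty:
       qty
store     
S1      12
S2      50
S3      11
S4      53
S5      18
sort by qty:
       qty
store     
S3      11
S1      12
S5      18
S2      50
S4      53
filter rows where qty >= 50:
       qty
store     
S2      50
S4      53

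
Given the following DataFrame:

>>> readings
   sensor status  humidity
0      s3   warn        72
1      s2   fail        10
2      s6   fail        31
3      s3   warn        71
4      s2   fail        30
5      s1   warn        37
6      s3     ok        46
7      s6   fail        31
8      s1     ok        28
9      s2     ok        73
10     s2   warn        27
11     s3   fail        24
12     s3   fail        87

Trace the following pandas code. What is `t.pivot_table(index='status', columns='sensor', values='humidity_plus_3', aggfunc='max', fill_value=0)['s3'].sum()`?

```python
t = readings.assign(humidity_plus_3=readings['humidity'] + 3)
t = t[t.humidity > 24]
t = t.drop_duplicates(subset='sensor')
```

75

add column humidity_plus_3 = readings['humidity'] + 3:
   sensor status  humidity  humidity_plus_3
0      s3   warn        72               75
1      s2   fail        10               13
2      s6   fail        31               34
3      s3   warn        71               74
4      s2   fail        30               33
5      s1   warn        37               40
6      s3     ok        46               49
7      s6   fail        31               34
8      s1     ok        28               31
9      s2     ok        73               76
10     s2   warn        27               30
11     s3   fail        24               27
12     s3   fail        87               90
filter rows where humidity > 24:
   sensor status  humidity  humidity_plus_3
0      s3   warn        72               75
2      s6   fail        31               34
3      s3   warn        71               74
4      s2   fail        30               33
5      s1   warn        37               40
6      s3     ok        46               49
7      s6   fail        31               34
8      s1     ok        28               31
9      s2     ok        73               76
10     s2   warn        27               30
12     s3   fail        87               90
drop duplicate sensor (keep=first):
  sensor status  humidity  humidity_plus_3
0     s3   warn        72               75
2     s6   fail        31               34
4     s2   fail        30               33
5     s1   warn        37               40
pivot: rows=status, cols=sensor, max(humidity_plus_3):
sensor  s1  s2  s3  s6
status                
fail     0  33   0  34
warn    40   0  75   0
Hence 75.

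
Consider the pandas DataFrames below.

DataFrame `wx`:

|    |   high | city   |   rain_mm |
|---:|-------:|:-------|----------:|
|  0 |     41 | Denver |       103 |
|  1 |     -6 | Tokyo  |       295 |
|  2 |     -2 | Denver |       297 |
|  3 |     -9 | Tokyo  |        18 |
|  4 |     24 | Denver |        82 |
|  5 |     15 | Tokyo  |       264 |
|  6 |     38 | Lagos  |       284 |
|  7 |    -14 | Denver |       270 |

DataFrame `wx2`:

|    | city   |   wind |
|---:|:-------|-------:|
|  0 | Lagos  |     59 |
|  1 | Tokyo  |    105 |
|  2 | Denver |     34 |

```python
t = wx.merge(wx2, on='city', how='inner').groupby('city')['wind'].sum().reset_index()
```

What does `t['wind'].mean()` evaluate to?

170.0

merge on 'city' (how='inner') → 8 rows:
   high    city  rain_mm  wind
0    41  Denver      103    34
1    -6   Tokyo      295   105
2    -2  Denver      297    34
3    -9   Tokyo       18   105
4    24  Denver       82    34
5    15   Tokyo      264   105
6    38   Lagos      284    59
7   -14  Denver      270    34
group by city, sum of wind:
city
Denver    136
Lagos      59
Tokyo     315
Name: wind, dtype: int64
reset_index():
     city  wind
0  Denver   136
1   Lagos    59
2   Tokyo   315
Finally, mean of column 'wind' = 170.0.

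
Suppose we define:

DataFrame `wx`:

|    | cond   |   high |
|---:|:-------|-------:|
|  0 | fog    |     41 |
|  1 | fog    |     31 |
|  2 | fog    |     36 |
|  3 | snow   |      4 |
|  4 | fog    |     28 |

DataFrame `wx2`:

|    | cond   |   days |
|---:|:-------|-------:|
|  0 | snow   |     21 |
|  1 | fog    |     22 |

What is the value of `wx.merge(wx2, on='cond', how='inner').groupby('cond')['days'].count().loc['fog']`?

4

merge on 'cond' (how='inner') → 5 rows:
   cond  high  days
0   fog    41    22
1   fog    31    22
2   fog    36    22
3  snow     4    21
4   fog    28    22
group by cond, count of days:
cond
fog     4
snow    1
Name: days, dtype: int64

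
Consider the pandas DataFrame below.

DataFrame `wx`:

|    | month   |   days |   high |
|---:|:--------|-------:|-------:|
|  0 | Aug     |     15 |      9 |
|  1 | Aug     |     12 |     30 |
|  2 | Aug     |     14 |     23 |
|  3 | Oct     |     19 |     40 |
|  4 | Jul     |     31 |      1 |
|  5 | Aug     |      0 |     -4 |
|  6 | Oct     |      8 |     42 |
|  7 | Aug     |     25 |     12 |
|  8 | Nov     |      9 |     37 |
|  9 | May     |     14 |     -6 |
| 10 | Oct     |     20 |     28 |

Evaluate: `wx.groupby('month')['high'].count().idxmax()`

Aug

group by month, count of high:
month
Aug    5
Jul    1
May    1
Nov    1
Oct    3
Name: high, dtype: int64
Then the label with the largest value: Aug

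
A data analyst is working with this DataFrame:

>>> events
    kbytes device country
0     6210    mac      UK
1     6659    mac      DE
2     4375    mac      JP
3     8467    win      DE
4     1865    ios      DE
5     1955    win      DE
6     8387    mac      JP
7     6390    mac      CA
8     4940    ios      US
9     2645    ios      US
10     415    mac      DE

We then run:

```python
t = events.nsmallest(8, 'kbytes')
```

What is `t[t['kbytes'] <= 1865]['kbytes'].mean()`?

take 8 rows with smallest kbytes:
    kbytes device country
10     415    mac      DE
4     1865    ios      DE
5     1955    win      DE
9     2645    ios      US
2     4375    mac      JP
8     4940    ios      US
0     6210    mac      UK
7     6390    mac      CA
filter rows where kbytes <= 1865:
    kbytes device country
10     415    mac      DE
4     1865    ios      DE
So mean() = 1140.0.

1140.0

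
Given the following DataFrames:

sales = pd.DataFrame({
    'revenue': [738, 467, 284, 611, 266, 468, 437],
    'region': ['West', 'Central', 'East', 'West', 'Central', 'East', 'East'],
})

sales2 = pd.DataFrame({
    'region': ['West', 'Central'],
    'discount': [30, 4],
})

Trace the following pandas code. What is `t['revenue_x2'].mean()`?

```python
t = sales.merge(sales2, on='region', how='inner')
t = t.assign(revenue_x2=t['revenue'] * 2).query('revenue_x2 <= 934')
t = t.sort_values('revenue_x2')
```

merge on 'region' (how='inner') → 4 rows:
   revenue   region  discount
0      738     West        30
1      467  Central         4
2      611     West        30
3      266  Central         4
add column revenue_x2 = t['revenue'] * 2:
   revenue   region  discount  revenue_x2
0      738     West        30        1476
1      467  Central         4         934
2      611     West        30        1222
3      266  Central         4         532
filter rows where revenue_x2 <= 934:
   revenue   region  discount  revenue_x2
1      467  Central         4         934
3      266  Central         4         532
sort by revenue_x2:
   revenue   region  discount  revenue_x2
3      266  Central         4         532
1      467  Central         4         934

733.0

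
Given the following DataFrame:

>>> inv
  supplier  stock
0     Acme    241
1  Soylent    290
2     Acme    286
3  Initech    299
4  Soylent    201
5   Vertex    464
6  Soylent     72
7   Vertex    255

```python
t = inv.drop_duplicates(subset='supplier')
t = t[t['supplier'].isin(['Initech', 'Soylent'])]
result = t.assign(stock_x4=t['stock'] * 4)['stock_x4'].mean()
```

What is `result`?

1178.0

drop duplicate supplier (keep=first):
  supplier  stock
0     Acme    241
1  Soylent    290
3  Initech    299
5   Vertex    464
filter rows where supplier in ['Initech', 'Soylent']:
  supplier  stock
1  Soylent    290
3  Initech    299
add column stock_x4 = t['stock'] * 4:
  supplier  stock  stock_x4
1  Soylent    290      1160
3  Initech    299      1196
The mean of column 'stock_x4' is 1178.0.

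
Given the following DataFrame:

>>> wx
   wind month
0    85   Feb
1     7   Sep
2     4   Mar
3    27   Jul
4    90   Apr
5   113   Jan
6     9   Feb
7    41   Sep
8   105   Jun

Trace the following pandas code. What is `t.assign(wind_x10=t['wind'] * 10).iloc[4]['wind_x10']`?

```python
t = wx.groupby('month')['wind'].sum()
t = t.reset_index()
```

1050

group by month, sum of wind:
month
Apr     90
Feb     94
Jan    113
Jul     27
Jun    105
Mar      4
Sep     48
Name: wind, dtype: int64
reset_index():
  month  wind
0   Apr    90
1   Feb    94
2   Jan   113
3   Jul    27
4   Jun   105
5   Mar     4
6   Sep    48
add column wind_x10 = t['wind'] * 10:
  month  wind  wind_x10
0   Apr    90       900
1   Feb    94       940
2   Jan   113      1130
3   Jul    27       270
4   Jun   105      1050
5   Mar     4        40
6   Sep    48       480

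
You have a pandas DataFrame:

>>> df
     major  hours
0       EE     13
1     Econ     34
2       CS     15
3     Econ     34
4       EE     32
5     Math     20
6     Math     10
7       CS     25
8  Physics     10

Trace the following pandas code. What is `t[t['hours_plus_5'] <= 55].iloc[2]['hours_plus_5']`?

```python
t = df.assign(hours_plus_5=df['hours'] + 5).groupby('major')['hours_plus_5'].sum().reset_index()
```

add column hours_plus_5 = df['hours'] + 5:
     major  hours  hours_plus_5
0       EE     13            18
1     Econ     34            39
2       CS     15            20
3     Econ     34            39
4       EE     32            37
5     Math     20            25
6     Math     10            15
7       CS     25            30
8  Physics     10            15
group by major, sum of hours_plus_5:
major
CS         50
EE         55
Econ       78
Math       40
Physics    15
Name: hours_plus_5, dtype: int64
reset_index():
     major  hours_plus_5
0       CS            50
1       EE            55
2     Econ            78
3     Math            40
4  Physics            15
filter rows where hours_plus_5 <= 55:
     major  hours_plus_5
0       CS            50
1       EE            55
3     Math            40
4  Physics            15
Taking the value at position 2, column 'hours_plus_5' gives 40.

40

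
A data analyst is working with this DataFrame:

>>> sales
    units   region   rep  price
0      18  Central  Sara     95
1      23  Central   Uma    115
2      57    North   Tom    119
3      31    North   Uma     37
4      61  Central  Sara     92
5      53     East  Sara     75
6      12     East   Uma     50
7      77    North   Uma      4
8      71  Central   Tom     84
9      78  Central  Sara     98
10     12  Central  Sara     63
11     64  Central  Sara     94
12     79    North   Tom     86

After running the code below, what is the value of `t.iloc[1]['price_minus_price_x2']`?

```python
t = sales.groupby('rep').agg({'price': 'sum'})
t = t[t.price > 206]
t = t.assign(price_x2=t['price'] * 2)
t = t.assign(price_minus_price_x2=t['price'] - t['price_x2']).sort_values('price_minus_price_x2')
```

-289

group by rep, sum of price:
      price
rep        
Sara    517
Tom     289
Uma     206
filter rows where price > 206:
      price
rep        
Sara    517
Tom     289
add column price_x2 = t['price'] * 2:
      price  price_x2
rep                  
Sara    517      1034
Tom     289       578
add column price_minus_price_x2 = t['price'] - t['price_x2']:
      price  price_x2  price_minus_price_x2
rep                                        
Sara    517      1034                  -517
Tom     289       578                  -289
sort by price_minus_price_x2:
      price  price_x2  price_minus_price_x2
rep                                        
Sara    517      1034                  -517
Tom     289       578                  -289
value at position 1, column 'price_minus_price_x2' → -289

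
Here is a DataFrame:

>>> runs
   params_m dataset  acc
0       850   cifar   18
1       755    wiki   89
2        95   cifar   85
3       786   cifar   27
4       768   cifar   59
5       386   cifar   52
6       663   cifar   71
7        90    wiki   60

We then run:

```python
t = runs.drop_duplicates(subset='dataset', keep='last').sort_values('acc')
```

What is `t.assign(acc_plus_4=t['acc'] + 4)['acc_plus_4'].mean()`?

drop duplicate dataset (keep=last):
   params_m dataset  acc
6       663   cifar   71
7        90    wiki   60
sort by acc:
   params_m dataset  acc
7        90    wiki   60
6       663   cifar   71
add column acc_plus_4 = t['acc'] + 4:
   params_m dataset  acc  acc_plus_4
7        90    wiki   60          64
6       663   cifar   71          75
Finally, mean of column 'acc_plus_4' = 69.5.

69.5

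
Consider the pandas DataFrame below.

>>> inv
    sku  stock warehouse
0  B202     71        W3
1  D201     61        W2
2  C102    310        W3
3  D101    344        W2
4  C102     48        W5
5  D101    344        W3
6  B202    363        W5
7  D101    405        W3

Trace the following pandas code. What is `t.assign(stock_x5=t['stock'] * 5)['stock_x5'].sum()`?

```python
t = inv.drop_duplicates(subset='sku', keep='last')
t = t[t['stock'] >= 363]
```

3840

drop duplicate sku (keep=last):
    sku  stock warehouse
1  D201     61        W2
4  C102     48        W5
6  B202    363        W5
7  D101    405        W3
filter rows where stock >= 363:
    sku  stock warehouse
6  B202    363        W5
7  D101    405        W3
add column stock_x5 = t['stock'] * 5:
    sku  stock warehouse  stock_x5
6  B202    363        W5      1815
7  D101    405        W3      2025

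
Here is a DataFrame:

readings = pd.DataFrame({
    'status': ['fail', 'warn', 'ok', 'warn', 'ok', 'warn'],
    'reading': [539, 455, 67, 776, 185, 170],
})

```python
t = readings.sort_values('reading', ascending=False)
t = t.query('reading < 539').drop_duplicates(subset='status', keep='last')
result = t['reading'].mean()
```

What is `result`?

sort by reading descending:
  status  reading
3   warn      776
0   fail      539
1   warn      455
4     ok      185
5   warn      170
2     ok       67
filter rows where reading < 539:
  status  reading
1   warn      455
4     ok      185
5   warn      170
2     ok       67
drop duplicate status (keep=last):
  status  reading
5   warn      170
2     ok       67
Taking the mean of column 'reading' gives 118.5.

118.5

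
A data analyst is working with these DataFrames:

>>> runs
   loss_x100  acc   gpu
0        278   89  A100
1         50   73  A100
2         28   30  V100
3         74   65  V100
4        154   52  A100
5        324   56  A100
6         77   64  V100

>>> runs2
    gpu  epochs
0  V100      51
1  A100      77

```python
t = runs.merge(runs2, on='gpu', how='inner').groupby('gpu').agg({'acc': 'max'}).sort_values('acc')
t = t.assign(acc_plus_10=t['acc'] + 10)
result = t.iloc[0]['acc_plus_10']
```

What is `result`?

merge on 'gpu' (how='inner') → 7 rows:
   loss_x100  acc   gpu  epochs
0        278   89  A100      77
1         50   73  A100      77
2         28   30  V100      51
3         74   65  V100      51
4        154   52  A100      77
5        324   56  A100      77
6         77   64  V100      51
group by gpu, max of acc:
      acc
gpu      
A100   89
V100   65
sort by acc:
      acc
gpu      
V100   65
A100   89
add column acc_plus_10 = t['acc'] + 10:
      acc  acc_plus_10
gpu                   
V100   65           75
A100   89           99
Finally, value at position 0, column 'acc_plus_10' = 75.

75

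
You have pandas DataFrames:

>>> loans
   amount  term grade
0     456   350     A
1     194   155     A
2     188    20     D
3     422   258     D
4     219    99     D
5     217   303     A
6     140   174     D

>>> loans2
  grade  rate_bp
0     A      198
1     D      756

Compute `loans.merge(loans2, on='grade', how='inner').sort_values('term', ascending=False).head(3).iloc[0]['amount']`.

456

merge on 'grade' (how='inner') → 7 rows:
   amount  term grade  rate_bp
0     456   350     A      198
1     194   155     A      198
2     188    20     D      756
3     422   258     D      756
4     219    99     D      756
5     217   303     A      198
6     140   174     D      756
sort by term descending:
   amount  term grade  rate_bp
0     456   350     A      198
5     217   303     A      198
3     422   258     D      756
6     140   174     D      756
1     194   155     A      198
4     219    99     D      756
2     188    20     D      756
take first 3 rows:
   amount  term grade  rate_bp
0     456   350     A      198
5     217   303     A      198
3     422   258     D      756
Then the value at position 0, column 'amount': 456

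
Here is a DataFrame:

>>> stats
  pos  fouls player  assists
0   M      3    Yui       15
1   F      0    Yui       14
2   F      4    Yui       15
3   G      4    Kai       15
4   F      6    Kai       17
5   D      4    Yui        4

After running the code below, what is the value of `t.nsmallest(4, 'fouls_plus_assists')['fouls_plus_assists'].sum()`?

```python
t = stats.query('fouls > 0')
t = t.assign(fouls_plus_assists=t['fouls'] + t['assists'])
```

filter rows where fouls > 0:
  pos  fouls player  assists
0   M      3    Yui       15
2   F      4    Yui       15
3   G      4    Kai       15
4   F      6    Kai       17
5   D      4    Yui        4
add column fouls_plus_assists = t['fouls'] + t['assists']:
  pos  fouls player  assists  fouls_plus_assists
0   M      3    Yui       15                  18
2   F      4    Yui       15                  19
3   G      4    Kai       15                  19
4   F      6    Kai       17                  23
5   D      4    Yui        4                   8
take 4 rows with smallest fouls_plus_assists:
  pos  fouls player  assists  fouls_plus_assists
5   D      4    Yui        4                   8
0   M      3    Yui       15                  18
2   F      4    Yui       15                  19
3   G      4    Kai       15                  19
sum of column 'fouls_plus_assists' → 64

64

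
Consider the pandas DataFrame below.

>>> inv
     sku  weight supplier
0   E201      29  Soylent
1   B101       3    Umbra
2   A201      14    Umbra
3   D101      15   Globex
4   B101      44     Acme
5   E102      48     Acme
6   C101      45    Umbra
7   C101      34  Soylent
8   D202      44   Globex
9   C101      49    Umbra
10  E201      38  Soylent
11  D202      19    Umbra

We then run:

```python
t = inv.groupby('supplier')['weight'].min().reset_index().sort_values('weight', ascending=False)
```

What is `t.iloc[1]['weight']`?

group by supplier, min of weight:
supplier
Acme       44
Globex     15
Soylent    29
Umbra       3
Name: weight, dtype: int64
reset_index():
  supplier  weight
0     Acme      44
1   Globex      15
2  Soylent      29
3    Umbra       3
sort by weight descending:
  supplier  weight
0     Acme      44
2  Soylent      29
1   Globex      15
3    Umbra       3
Finally, value at position 1, column 'weight' = 29.

29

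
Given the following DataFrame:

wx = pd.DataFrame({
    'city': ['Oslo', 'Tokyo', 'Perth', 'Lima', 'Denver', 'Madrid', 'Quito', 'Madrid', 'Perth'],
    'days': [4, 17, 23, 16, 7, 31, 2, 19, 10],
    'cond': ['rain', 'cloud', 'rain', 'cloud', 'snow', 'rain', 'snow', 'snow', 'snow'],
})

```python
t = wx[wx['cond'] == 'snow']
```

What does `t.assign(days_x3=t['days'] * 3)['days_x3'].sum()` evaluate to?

114

filter rows where cond == 'snow':
     city  days  cond
4  Denver     7  snow
6   Quito     2  snow
7  Madrid    19  snow
8   Perth    10  snow
add column days_x3 = t['days'] * 3:
     city  days  cond  days_x3
4  Denver     7  snow       21
6   Quito     2  snow        6
7  Madrid    19  snow       57
8   Perth    10  snow       30
Taking the sum of column 'days_x3' gives 114.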